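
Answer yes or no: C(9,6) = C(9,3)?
Yes

Working:
Symmetry C(n,k) = C(n,n-k): C(9,6) = 84 and C(9,3) = 84. Both sides agree, so the statement holds.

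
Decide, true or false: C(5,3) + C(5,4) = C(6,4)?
True

Reasoning: Pascal's identity: LHS = 10 + 5 = 15; RHS = C(6,4) = 15. Both sides agree, so the statement holds.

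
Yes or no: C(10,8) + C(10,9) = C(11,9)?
Yes

Working:
Pascal's identity: LHS = 45 + 10 = 55; RHS = C(11,9) = 55. Both sides agree, so the statement holds.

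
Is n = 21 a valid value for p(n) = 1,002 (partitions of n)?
No

Pentagonal recurrence p(n) = p(n−1) + p(n−2) − p(n−5) − p(n−7) + …: p(21) = p(20) + p(19) − p(16) − p(14) + p(9) + p(6) = 627 + 490 − 231 − 135 + 30 + 11 = 792, which does not equal 1,002.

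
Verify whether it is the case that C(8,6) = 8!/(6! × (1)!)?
The correct denominator is 6!×2!, giving C(8,6) = 28; the stated RHS is 8!/(6!×1!) = 56 ≠ 28, so the statement does not hold.

Answer: False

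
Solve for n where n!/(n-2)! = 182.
n!/(n-2)! = n×(n-1), a product of 2 consecutive integers ≈ (n−0.5)^2. 182^(1/2) + 0.5 ≈ 14.0; check n = 14: 14×13 = 182 ✓. So n = 14.
Final answer: 14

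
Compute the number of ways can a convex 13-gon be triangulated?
58,786

Using the Catalan number formula: C_n = C(2n, n) / (n+1)
C_11 = C(22, 11) / (11+1)
     = 705432 / 12
     = 58,786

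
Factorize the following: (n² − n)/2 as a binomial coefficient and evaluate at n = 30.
C(n,2); C(30,2) = 435

Reasoning: (n² − n)/2 = n(n−1)/2 = C(n,2). At n = 30: C(30,2) = 435.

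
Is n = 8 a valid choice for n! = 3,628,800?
No

8! = 8·7! = 8·5,040 = 40,320, which does not equal 3,628,800.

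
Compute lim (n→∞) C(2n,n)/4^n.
0

Reasoning: C(2n,n) ~ 4^n/√(πn), so C(2n,n)/4^n ~ 1/√(πn) → 0.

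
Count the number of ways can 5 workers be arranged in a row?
Arrangements of 5 distinct objects: 5! = 120.

Answer: 120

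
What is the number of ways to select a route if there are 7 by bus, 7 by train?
14

By the addition principle: 7 + 7 = 14.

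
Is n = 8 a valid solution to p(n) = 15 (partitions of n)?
No

Explanation: Pentagonal recurrence p(n) = p(n−1) + p(n−2) − p(n−5) − p(n−7) + …: p(8) = p(7) + p(6) − p(3) − p(1) = 15 + 11 − 3 − 1 = 22, which does not equal 15.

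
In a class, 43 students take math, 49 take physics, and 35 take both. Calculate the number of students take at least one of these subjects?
57

|A∪B| = |A|+|B|-|A∩B| = 43+49-35 = 57.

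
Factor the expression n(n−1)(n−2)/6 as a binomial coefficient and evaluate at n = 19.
C(n,3); C(19,3) = 969

Working:
n(n−1)(n−2)/6 = n!/(3!(n−3)!) = C(n,3). At n = 19: C(19,3) = 969.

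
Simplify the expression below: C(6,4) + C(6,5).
21

Explanation: By Pascal's identity: C(7,5) = 21.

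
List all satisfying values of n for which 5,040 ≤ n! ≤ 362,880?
7, 8, 9
n! is strictly increasing; 7! = 5,040 and 9! = 362,880, so valid n = 7, 8, 9.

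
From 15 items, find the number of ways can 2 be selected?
105
C(15,2) = 15! / (2! × (15-2)!)
         = 15! / (2! × 13!)
         = 105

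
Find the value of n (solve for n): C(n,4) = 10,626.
24

Solution: C(n,4) = n(n−1)(n−2)(n−3)/4! is increasing in n, and n(n−1)(n−2)(n−3) = 4!·10,626 = 255,024 ≈ (n−1.5)^4 gives n ≈ 24.0. Check: C(22,4) = 7,315, C(23,4) = 8,855, C(24,4) = 10,626 ✓. So n = 24.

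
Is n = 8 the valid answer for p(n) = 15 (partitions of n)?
No

Working:
Pentagonal recurrence p(n) = p(n−1) + p(n−2) − p(n−5) − p(n−7) + …: p(8) = p(7) + p(6) − p(3) − p(1) = 15 + 11 − 3 − 1 = 22, which does not equal 15.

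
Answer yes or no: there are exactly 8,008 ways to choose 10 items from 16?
Yes

Reasoning: C(16,10) = 8,008.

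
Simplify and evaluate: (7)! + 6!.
(7)! + 6! = (7)·6! + 6! = (7+1)·6! = 8·6! = 5,760.
Final answer: 5,760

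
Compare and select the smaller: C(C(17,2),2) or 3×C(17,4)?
3×C(17,4)

Working:
C(C(17,2),2)=9,180, 3×C(17,4)=7,140.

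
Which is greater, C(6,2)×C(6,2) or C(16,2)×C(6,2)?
C(16,2)×C(6,2)

Reasoning: C(6,2)×C(6,2)=225, C(16,2)×C(6,2)=1,800.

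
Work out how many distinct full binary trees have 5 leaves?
14

Solution: Using the Catalan number formula: C_n = C(2n, n) / (n+1)
C_4 = C(8, 4) / (4+1)
     = 70 / 5
     = 14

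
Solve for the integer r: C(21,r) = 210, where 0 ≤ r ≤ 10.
2

Solution: C(21,r) is increasing for 0 ≤ r ≤ 10. Stepping up (C(21,r+1) = C(21,r)·(21−r)/(r+1)): C(21,1) = 21, C(21,2) = 210 ✓. So r = 2.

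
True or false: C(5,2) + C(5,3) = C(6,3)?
Pascal's identity: LHS = 10 + 10 = 20; RHS = C(6,3) = 20. Both sides agree, so the statement holds.

Answer: True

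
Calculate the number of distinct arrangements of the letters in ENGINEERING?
277,200

Word has 11 letters (E=3, N=3, G=2, I=2, R=1). Arrangements: 11!/Π(k!) = 277,200.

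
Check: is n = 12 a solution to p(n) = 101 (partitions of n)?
Pentagonal recurrence p(n) = p(n−1) + p(n−2) − p(n−5) − p(n−7) + …: p(12) = p(11) + p(10) − p(7) − p(5) + p(0) = 56 + 42 − 15 − 7 + 1 = 77, which does not equal 101.

Answer: No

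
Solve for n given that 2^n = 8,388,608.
8,388,608 = 1,024 × 1,024 × 8 = 2^10 × 2^10 × 2^3 = 2^23, so n = 23.

Answer: 23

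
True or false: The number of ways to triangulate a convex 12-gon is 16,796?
Triangulations of a convex 12-gon are counted by the Catalan number C_10: C_10 = C(20,10)/(10+1) = 184,756/11 = 16,796.

Answer: True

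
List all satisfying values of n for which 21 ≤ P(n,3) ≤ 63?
P(3,3)=6; P(4,3)=24; P(5,3)=60; P(6,3)=120. So valid n = 4, 5.

Answer: 4, 5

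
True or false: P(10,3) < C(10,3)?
P(10,3) = 720 and C(10,3) = 120; P(n,r) = r! × C(n,r) so P > C whenever r ≥ 2.
Final answer: False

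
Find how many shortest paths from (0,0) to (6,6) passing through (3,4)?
350
To (3,4): C(7,3)=35. From there: C(5,3)=10. Total: 350.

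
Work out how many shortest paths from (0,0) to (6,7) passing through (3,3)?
700
To (3,3): C(6,3)=20. From there: C(7,3)=35. Total: 700.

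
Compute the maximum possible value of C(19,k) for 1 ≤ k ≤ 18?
92,378

C(19,k) is maximised at the centre of the row: C(19,9) = 92,378.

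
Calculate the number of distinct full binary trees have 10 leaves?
Using the Catalan number formula: C_n = C(2n, n) / (n+1)
C_9 = C(18, 9) / (9+1)
     = 48620 / 10
     = 4,862
Final answer: 4,862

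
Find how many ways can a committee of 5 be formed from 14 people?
C(14,5) = 14! / (5! × (14-5)!)
         = 14! / (5! × 9!)
         = 2,002

Answer: 2,002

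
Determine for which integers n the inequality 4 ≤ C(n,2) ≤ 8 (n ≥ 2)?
4

C(3,2)=3; C(4,2)=6; C(5,2)=10. So valid n = 4.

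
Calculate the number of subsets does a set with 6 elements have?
Each element can be included or excluded: 2^6 = 64.

Answer: 64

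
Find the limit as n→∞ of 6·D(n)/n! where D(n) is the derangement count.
6/e
D(n)/n! → 1/e, so 6·D(n)/n! → 6/e.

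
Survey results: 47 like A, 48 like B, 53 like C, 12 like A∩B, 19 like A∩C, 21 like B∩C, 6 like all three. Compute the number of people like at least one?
102

Working:
|A∪B∪C| = 47+48+53-12-19-21+6 = 102.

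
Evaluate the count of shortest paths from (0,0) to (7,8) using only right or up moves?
6,435

Explanation: Choose 7 rights from 15 moves: C(15,7) = 6,435.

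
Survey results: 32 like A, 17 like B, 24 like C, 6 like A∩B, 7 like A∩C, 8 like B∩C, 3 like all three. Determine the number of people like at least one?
55

Solution: |A∪B∪C| = 32+17+24-6-7-8+3 = 55.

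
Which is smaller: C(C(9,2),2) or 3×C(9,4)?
3×C(9,4)

Working:
C(C(9,2),2)=630, 3×C(9,4)=378.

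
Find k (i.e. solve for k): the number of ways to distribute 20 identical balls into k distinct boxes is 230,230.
Stars and bars: the count is C(20+k−1, k−1), increasing in k. k=5: C(24,4) = 10,626, k=6: C(25,5) = 53,130, k=7: C(26,6) = 230,230 ✓. So k = 7.
Final answer: 7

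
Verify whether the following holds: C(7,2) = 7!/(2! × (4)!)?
False

The correct denominator is 2!×5!, giving C(7,2) = 21; the stated RHS is 7!/(2!×4!) = 105 ≠ 21, so the statement does not hold.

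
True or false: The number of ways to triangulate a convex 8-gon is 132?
True

Triangulations of a convex 8-gon are counted by the Catalan number C_6: C_6 = C(12,6)/(6+1) = 924/7 = 132.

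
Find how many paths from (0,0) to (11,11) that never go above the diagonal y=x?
58,786
Counted by the Catalan number C_11: C_11 = C(22,11)/(11+1) = 705,432/12 = 58,786.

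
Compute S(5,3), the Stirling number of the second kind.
25

Reasoning: Using the Stirling recurrence: S(n,k) = k·S(n-1,k) + S(n-1,k-1)
S(5,3) = 3·S(4,3) + S(4,2)
         = 3·6 + 7
         = 18 + 7
         = 25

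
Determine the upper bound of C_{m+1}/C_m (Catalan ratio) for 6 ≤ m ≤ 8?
17/5
C_{m+1}/C_m = 2(2m+1)/(m+2), which increases with m. Maximum at m = 8: 2·17/10 = 17/5.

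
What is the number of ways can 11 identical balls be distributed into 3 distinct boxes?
78

Working:
C(11+3-1, 3-1) = C(13, 2) = 78.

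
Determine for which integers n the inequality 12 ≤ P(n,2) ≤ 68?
4, 5, 6, 7, 8

P(3,2)=6; P(4,2)=12; P(5,2)=20; P(6,2)=30; P(7,2)=42; P(8,2)=56; P(9,2)=72. So valid n = 4, 5, 6, 7, 8.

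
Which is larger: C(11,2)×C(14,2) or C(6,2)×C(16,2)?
C(11,2)×C(14,2)

C(11,2)×C(14,2)=5,005, C(6,2)×C(16,2)=1,800.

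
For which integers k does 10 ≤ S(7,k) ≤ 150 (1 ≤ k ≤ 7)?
2, 5, 6

Explanation: S(7,1)=1; S(7,2)=63; S(7,3)=301; S(7,4)=350; S(7,5)=140; S(7,6)=21; S(7,7)=1. So valid k = 2, 5, 6.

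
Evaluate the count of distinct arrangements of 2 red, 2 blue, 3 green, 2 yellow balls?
7,560
Multinomial: 9!/(2! × 2! × 3! × 2!) = 7,560.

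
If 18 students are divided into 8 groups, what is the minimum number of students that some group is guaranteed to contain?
3
Pigeonhole: ⌈18/8⌉ = 3.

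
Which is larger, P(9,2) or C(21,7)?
C(21,7)

P(9,2)=72, C(21,7)=116,280.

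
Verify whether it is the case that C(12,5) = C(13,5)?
False

Reasoning: LHS = C(12,5) = 792; RHS = C(13,5) = 1,287. 792 ≠ 1,287, so the statement does not hold.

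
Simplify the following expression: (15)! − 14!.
1,220,496,076,800

Solution: (15)! − 14! = (15)·14! − 14! = (15−1)·14! = 14·14! = 1,220,496,076,800.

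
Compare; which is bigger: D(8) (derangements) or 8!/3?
D(8)

Working:
D(8) = (8-1)·[D(7) + D(6)] = 7·[1,854 + 265] = 14,833; 8!/3 = 40,320/3 = 13,440.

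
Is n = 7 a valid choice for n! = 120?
7! = 7·6! = 7·720 = 5,040, which does not equal 120.
Final answer: No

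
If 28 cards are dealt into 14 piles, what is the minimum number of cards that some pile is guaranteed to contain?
2
Pigeonhole: ⌈28/14⌉ = 2.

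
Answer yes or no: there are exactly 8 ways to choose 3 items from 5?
C(5,3) = 10 ≠ 8.
Final answer: No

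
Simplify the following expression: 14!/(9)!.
This equals 14×13×...×10 = 240,240.
Final answer: 240,240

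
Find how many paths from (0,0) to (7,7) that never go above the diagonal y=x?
429

Solution: Counted by the Catalan number C_7: C_7 = C(14,7)/(7+1) = 3,432/8 = 429.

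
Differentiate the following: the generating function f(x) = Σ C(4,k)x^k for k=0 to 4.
Σ k·C(4,k)x^(k-1) for k=1 to 4
Term-by-term differentiation gives Σ k·C(4,k)x^{k-1} for k=1 to 4.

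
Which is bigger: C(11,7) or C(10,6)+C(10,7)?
By Pascal's identity: C(11,7) = C(10,6)+C(10,7) = 330. Equal.

Answer: Equal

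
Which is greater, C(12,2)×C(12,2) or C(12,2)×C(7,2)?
C(12,2)×C(12,2)

Explanation: C(12,2)×C(12,2)=4,356, C(12,2)×C(7,2)=1,386.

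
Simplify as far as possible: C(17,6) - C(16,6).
C(17,6) - C(16,6) = C(16,5) = 4,368.
Final answer: 4,368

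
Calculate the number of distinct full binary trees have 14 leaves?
742,900
Using the Catalan number formula: C_n = C(2n, n) / (n+1)
C_13 = C(26, 13) / (13+1)
     = 10400600 / 14
     = 742,900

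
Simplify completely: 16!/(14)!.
240

Reasoning: This equals 16×15 = 240.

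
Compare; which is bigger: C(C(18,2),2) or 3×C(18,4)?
C(C(18,2),2)

Reasoning: C(C(18,2),2)=11,628, 3×C(18,4)=9,180.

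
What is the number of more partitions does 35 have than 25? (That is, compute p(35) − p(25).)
12,925

Working:
Pentagonal recurrence p(n) = p(n−1) + p(n−2) − p(n−5) − p(n−7) + …: p(35) = p(34) + p(33) − p(30) − p(28) + p(23) + p(20) − p(13) − p(9) + p(0) = 12,310 + 10,143 − 5,604 − 3,718 + 1,255 + 627 − 101 − 30 + 1 = 14,883.
p(25) = p(24) + p(23) − p(20) − p(18) + p(13) + p(10) − p(3) = 1,575 + 1,255 − 627 − 385 + 101 + 42 − 3 = 1,958.
Difference = 14,883 − 1,958 = 12,925.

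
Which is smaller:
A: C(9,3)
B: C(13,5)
A

Working:
A=C(9,3)=84, B=C(13,5)=1,287.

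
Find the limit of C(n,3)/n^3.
C(n,3) ≈ n^3/3! for large n. Limit = 1/3! = 1/6.
Final answer: 1/6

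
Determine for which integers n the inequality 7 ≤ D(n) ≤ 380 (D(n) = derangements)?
4, 5, 6

Explanation: Using D(n) = (n−1)[D(n−1) + D(n−2)] with D(1)=0, D(2)=1: D(3)=2; D(4)=9; D(5)=44; D(6)=265; D(7)=1,854. So valid n = 4, 5, 6.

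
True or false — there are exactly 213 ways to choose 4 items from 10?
False
C(10,4) = 210 ≠ 213.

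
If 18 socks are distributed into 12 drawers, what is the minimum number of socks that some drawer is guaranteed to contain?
2

Explanation: Pigeonhole: ⌈18/12⌉ = 2.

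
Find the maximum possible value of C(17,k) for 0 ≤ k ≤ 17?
24,310
Maximum at k = 8 or k = 9: C(17,8) = 24,310.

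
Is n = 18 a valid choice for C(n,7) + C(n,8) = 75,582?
C(18,7) + C(18,8) = 31,824 + 43,758 = 75,582, which equals 75,582.

Answer: Yes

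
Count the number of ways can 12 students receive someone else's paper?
176,214,841

Explanation: Using D(n) = (n-1)[D(n-1) + D(n-2)]:
D(12) = (12-1) × [D(11) + D(10)]
      = 11 × [14684570 + 1334961]
      = 11 × 16019531
      = 176,214,841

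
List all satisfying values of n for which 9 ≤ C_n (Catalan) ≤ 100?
C_3=5; C_4=14; C_5=42; C_6=132. So valid n = 4, 5.

Answer: 4, 5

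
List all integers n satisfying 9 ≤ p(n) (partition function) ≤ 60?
6, 7, 8, 9, 10, 11

Solution: Tabulating p(n) via p(n) = p(n−1) + p(n−2) − p(n−5) − p(n−7) + …: p(5)=7; p(6)=11; p(7)=15; p(8)=22; p(9)=30; p(10)=42; p(11)=56; p(12)=77. So valid n = 6, 7, 8, 9, 10, 11.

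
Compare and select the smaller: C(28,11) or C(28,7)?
C(28,11)=21,474,180, C(28,7)=1,184,040.

Answer: C(28,7)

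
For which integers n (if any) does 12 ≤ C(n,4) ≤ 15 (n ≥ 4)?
6

C(5,4)=5; C(6,4)=15; C(7,4)=35. So valid n = 6.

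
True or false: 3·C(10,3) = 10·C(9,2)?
True

Absorption identity k·C(n,k) = n·C(n-1,k-1). LHS = 3·120 = 360; RHS = 10·36 = 360.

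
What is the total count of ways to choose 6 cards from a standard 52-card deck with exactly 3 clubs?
13 clubs and 39 non-clubs: C(13,3) × C(39,3) = 286 × 9139 = 2,613,754.
Final answer: 2,613,754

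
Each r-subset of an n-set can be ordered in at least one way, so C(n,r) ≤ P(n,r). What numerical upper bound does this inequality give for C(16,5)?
524,160

Solution: P(16,5) = 16·15·14·13·12 = 524,160, so C(16,5) ≤ 524,160. (The bound is loose by a factor of 5! = 120: C(16,5) = 524,160/120 = 4,368.)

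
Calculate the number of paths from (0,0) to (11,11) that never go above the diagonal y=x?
Counted by the Catalan number C_11: C_11 = C(22,11)/(11+1) = 705,432/12 = 58,786.

Answer: 58,786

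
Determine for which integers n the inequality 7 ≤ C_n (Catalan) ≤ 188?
C_3=5; C_4=14; C_5=42; C_6=132; C_7=429. So valid n = 4, 5, 6.

Answer: 4, 5, 6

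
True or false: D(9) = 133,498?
Derangements of 9 elements: D(9) = (9-1)·[D(8) + D(7)] = 8·[14,833 + 1,854] = 133,496.
Final answer: False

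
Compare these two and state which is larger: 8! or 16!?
16!

Working:
8!=40,320, 16!=20,922,789,888,000. 16! > 8!.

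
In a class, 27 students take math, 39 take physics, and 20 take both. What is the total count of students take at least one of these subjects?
46

Solution: |A∪B| = |A|+|B|-|A∩B| = 27+39-20 = 46.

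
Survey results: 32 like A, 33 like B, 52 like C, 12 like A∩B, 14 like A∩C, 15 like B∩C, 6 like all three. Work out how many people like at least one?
82

Explanation: |A∪B∪C| = 32+33+52-12-14-15+6 = 82.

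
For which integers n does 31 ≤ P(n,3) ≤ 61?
5

Explanation: P(4,3)=24; P(5,3)=60; P(6,3)=120. So valid n = 5.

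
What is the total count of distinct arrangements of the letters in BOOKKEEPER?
151,200

Explanation: Word has 10 letters (B=1, O=2, K=2, E=3, P=1, R=1). Arrangements: 10!/Π(k!) = 151,200.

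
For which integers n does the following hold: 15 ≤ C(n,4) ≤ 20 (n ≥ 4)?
6

Solution: C(5,4)=5; C(6,4)=15; C(7,4)=35. So valid n = 6.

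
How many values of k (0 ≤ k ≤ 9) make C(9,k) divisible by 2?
Checking C(9,k) mod 2 for k = 0..9: divisible at k = 2, 3, 4, 5, 6, 7. That's 6 values.
Final answer: 6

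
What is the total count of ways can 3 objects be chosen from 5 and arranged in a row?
60

Solution: P(5,3) = 5!/(5-3)! = 60.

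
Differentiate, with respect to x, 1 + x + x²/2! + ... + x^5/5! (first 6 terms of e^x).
1 + x + x²/2! + ... + x^4/4!

Explanation: Differentiating term by term gives the first 5 terms of e^x.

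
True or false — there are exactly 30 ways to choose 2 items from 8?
C(8,2) = 28 ≠ 30.
Final answer: False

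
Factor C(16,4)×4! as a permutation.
P(16,4)
C(16,4)×4! = [16!/(4!(12)!)]×4! = 16!/(12)! = P(16,4) = 43,680.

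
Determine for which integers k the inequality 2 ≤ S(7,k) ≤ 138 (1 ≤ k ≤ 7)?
2, 6
S(7,1)=1; S(7,2)=63; S(7,3)=301; S(7,4)=350; S(7,5)=140; S(7,6)=21; S(7,7)=1. So valid k = 2, 6.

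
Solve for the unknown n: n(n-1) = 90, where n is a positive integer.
10
n² − n − 90 = 0, so n = (1 ± √(1 + 4·90))/2 = (1 ± √361)/2 = (1 ± 19)/2, i.e. n = 10 or n = -9. Taking the positive root, n = 10 (check: 10×9 = 90).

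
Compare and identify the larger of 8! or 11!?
11!

Reasoning: 8!=40,320, 11!=39,916,800. 11! > 8!.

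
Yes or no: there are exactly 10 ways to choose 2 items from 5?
Yes

Explanation: C(5,2) = 10.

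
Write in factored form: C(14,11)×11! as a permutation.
P(14,11)

Reasoning: C(14,11)×11! = [14!/(11!(3)!)]×11! = 14!/(3)! = P(14,11) = 14,529,715,200.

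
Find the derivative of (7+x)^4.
4(7+x)^3

Solution: Using the power rule: d/dx (7+x)^4 = 4(7+x)^{3}.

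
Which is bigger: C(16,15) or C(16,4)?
C(16,4)

Reasoning: C(16,15)=16, C(16,4)=1,820.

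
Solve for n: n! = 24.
4

Solution: n! is strictly increasing. 2! = 2, 3! = 6, 4! = 24 ✓. So n = 4.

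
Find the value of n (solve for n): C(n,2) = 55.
C(n,2) = n(n−1)/2! is increasing in n, and n(n−1) = 2!·55 = 110 ≈ (n−0.5)^2 gives n ≈ 11.0. Check: C(9,2) = 36, C(10,2) = 45, C(11,2) = 55 ✓. So n = 11.
Final answer: 11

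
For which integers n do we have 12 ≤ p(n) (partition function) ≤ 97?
7, 8, 9, 10, 11, 12

Solution: Tabulating p(n) via p(n) = p(n−1) + p(n−2) − p(n−5) − p(n−7) + …: p(6)=11; p(7)=15; p(8)=22; p(9)=30; p(10)=42; p(11)=56; p(12)=77; p(13)=101. So valid n = 7, 8, 9, 10, 11, 12.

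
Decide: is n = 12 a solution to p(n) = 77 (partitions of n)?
Yes

Working:
Pentagonal recurrence p(n) = p(n−1) + p(n−2) − p(n−5) − p(n−7) + …: p(12) = p(11) + p(10) − p(7) − p(5) + p(0) = 56 + 42 − 15 − 7 + 1 = 77, which equals 77.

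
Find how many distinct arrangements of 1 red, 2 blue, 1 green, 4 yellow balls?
840

Multinomial: 8!/(1! × 2! × 1! × 4!) = 840.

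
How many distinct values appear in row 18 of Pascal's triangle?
Row 18 has entries C(18,0)..C(18,18); by symmetry C(18,k)=C(18,18-k), giving 10 distinct values.

Answer: 10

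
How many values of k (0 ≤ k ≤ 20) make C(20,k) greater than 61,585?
Row 20 is unimodal and symmetric about k=20/2. C(20,6)=38,760 ≤ 61,585; C(20,7)=77,520 > 61,585; by symmetry C(20,k) > 61,585 for k = 7..13. That's 13 - 7 + 1 = 7 values.

Answer: 7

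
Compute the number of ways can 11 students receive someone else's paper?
14,684,570

Working:
Using D(n) = (n-1)[D(n-1) + D(n-2)]:
D(11) = (11-1) × [D(10) + D(9)]
      = 10 × [1334961 + 133496]
      = 10 × 1468457
      = 14,684,570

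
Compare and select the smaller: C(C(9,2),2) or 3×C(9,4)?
C(C(9,2),2)=630, 3×C(9,4)=378.
Final answer: 3×C(9,4)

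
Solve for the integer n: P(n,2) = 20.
P(n,2) = n(n−1) is increasing in n; n(n−1) ≈ (n−0.5)^2 = 20 gives n ≈ 5.0. Check: P(3,2) = 6, P(4,2) = 12, P(5,2) = 20 ✓. So n = 5.

Answer: 5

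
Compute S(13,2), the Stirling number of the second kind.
4,095

Solution: Using the Stirling recurrence: S(n,k) = k·S(n-1,k) + S(n-1,k-1)
S(13,2) = 2·S(12,2) + S(12,1)
         = 2·2047 + 1
         = 4094 + 1
         = 4,095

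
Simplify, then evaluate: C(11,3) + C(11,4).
By Pascal's identity: C(12,4) = 495.
Final answer: 495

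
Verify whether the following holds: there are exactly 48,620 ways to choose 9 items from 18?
True

Explanation: C(18,9) = 48,620.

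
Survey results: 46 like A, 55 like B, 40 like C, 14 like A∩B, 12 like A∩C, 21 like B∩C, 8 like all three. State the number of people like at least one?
|A∪B∪C| = 46+55+40-14-12-21+8 = 102.

Answer: 102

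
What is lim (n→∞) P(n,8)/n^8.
1

Reasoning: P(n,8) = n(n-1)···(n-7) ≈ n^8 for large n. Limit = 1.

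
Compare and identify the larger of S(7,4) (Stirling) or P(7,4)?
P(7,4)

Solution: S(7,4) = 4·S(6,4) + S(6,3) = 4·65 + 90 = 350; P(7,4) = 840.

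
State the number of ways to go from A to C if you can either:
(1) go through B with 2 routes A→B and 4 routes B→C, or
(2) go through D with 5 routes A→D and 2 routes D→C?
18

Route via B: 2×4=8. Route via D: 5×2=10. Total: 18.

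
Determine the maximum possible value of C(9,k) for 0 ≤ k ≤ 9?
Maximum at k = 4 or k = 5: C(9,4) = 126.

Answer: 126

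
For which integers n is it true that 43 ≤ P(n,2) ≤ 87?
8, 9

Working:
P(7,2)=42; P(8,2)=56; P(9,2)=72; P(10,2)=90. So valid n = 8, 9.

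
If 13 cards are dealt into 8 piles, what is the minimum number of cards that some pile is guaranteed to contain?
2

Solution: Pigeonhole: ⌈13/8⌉ = 2.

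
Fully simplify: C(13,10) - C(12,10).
220

Working:
C(13,10) - C(12,10) = C(12,9) = 220.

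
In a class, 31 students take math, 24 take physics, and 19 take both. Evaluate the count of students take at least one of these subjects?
36
|A∪B| = |A|+|B|-|A∩B| = 31+24-19 = 36.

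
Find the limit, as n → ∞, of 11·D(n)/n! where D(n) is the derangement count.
11/e

Solution: D(n)/n! → 1/e, so 11·D(n)/n! → 11/e.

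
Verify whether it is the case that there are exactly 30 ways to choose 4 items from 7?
False

Solution: C(7,4) = 35 ≠ 30.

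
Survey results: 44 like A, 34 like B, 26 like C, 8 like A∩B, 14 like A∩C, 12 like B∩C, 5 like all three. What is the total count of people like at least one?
|A∪B∪C| = 44+34+26-8-14-12+5 = 75.

Answer: 75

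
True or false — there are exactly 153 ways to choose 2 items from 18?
True

Working:
C(18,2) = 153.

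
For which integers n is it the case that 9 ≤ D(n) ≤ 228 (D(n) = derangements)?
Using D(n) = (n−1)[D(n−1) + D(n−2)] with D(1)=0, D(2)=1: D(3)=2; D(4)=9; D(5)=44; D(6)=265. So valid n = 4, 5.
Final answer: 4, 5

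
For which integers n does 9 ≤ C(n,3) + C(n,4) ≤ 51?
C(4,3)+C(4,4)=5; C(5,3)+C(5,4)=15; C(6,3)+C(6,4)=35; C(7,3)+C(7,4)=70. So valid n = 5, 6.
Final answer: 5, 6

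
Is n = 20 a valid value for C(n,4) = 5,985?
C(20,4) = 20·19·18·17/4! = 116,280/24 = 4,845, which does not equal 5,985.
Final answer: No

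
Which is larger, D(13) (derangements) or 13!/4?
D(13)

D(13) = (13-1)·[D(12) + D(11)] = 12·[176,214,841 + 14,684,570] = 2,290,792,932; 13!/4 = 6,227,020,800/4 = 1,556,755,200.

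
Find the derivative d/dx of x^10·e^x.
(10x^9 + x^10)e^x
Product rule: d/dx[x^10]·e^x + x^10·d/dx[e^x] = 10x^{9}e^x + x^10e^x.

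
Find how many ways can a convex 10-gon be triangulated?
Using the Catalan number formula: C_n = C(2n, n) / (n+1)
C_8 = C(16, 8) / (8+1)
     = 12870 / 9
     = 1,430

Answer: 1,430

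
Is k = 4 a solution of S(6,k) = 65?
Yes

S(6,4) = 4·S(5,4) + S(5,3) = 4·10 + 25 = 65, which equals 65.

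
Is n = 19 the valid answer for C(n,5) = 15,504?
No
C(19,5) = 19·18·17·16·15/5! = 1,395,360/120 = 11,628, which does not equal 15,504.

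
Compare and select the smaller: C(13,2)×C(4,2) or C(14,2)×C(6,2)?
C(13,2)×C(4,2)

Working:
C(13,2)×C(4,2)=468, C(14,2)×C(6,2)=1,365.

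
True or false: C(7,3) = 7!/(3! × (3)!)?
False

Explanation: The correct denominator is 3!×4!, giving C(7,3) = 35; the stated RHS is 7!/(3!×3!) = 140 ≠ 35, so the statement does not hold.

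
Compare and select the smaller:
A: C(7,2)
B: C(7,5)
Equal

Solution: A=C(7,2)=21, B=C(7,5)=21.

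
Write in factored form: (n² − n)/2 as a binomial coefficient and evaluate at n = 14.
C(n,2); C(14,2) = 91

Explanation: (n² − n)/2 = n(n−1)/2 = C(n,2). At n = 14: C(14,2) = 91.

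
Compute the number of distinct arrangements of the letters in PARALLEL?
3,360

Explanation: Word has 8 letters (P=1, A=2, R=1, L=3, E=1). Arrangements: 8!/Π(k!) = 3,360.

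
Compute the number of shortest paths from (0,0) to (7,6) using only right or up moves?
1,716
Choose 7 rights from 13 moves: C(13,7) = 1,716.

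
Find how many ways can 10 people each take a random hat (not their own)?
1,334,961

Using D(n) = (n-1)[D(n-1) + D(n-2)]:
D(10) = (10-1) × [D(9) + D(8)]
      = 9 × [133496 + 14833]
      = 9 × 148329
      = 1,334,961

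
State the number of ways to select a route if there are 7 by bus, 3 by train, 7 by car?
By the addition principle: 7 + 3 + 7 = 17.
Final answer: 17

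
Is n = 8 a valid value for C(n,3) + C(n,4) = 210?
C(8,3) + C(8,4) = 56 + 70 = 126, which does not equal 210.
Final answer: No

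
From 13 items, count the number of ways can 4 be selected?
715

Solution: C(13,4) = 13! / (4! × (13-4)!)
         = 13! / (4! × 9!)
         = 715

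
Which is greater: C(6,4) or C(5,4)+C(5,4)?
C(6,4)
C(6,4)=15; C(5,4)+C(5,4)=5+5=10.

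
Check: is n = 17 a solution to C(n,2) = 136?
Yes

Solution: C(17,2) = 17·16/2! = 272/2 = 136, which equals 136.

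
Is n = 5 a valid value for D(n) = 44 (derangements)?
Yes

Reasoning: D(5) = (5-1)·[D(4) + D(3)] = 4·[9 + 2] = 44, which equals 44.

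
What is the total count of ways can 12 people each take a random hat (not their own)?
Using D(n) = (n-1)[D(n-1) + D(n-2)]:
D(12) = (12-1) × [D(11) + D(10)]
      = 11 × [14684570 + 1334961]
      = 11 × 16019531
      = 176,214,841

Answer: 176,214,841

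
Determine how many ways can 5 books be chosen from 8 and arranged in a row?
6,720

Working:
P(8,5) = 8!/(8-5)! = 6,720.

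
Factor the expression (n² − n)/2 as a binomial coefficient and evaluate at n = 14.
(n² − n)/2 = n(n−1)/2 = C(n,2). At n = 14: C(14,2) = 91.

Answer: C(n,2); C(14,2) = 91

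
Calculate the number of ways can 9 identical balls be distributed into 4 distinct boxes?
220
C(9+4-1, 4-1) = C(12, 3) = 220.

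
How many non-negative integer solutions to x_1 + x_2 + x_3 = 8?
45

Explanation: C(8+3-1, 3-1) = 45.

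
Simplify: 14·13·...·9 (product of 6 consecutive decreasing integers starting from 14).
2,162,160

Reasoning: This is P(14,6) = 14!/(8)! = 2,162,160.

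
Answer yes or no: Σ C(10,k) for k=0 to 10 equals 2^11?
No

Solution: Binomial theorem: Σ C(10,k) = (1+1)^10 = 2^10 = 1,024; RHS 2^11 = 2,048.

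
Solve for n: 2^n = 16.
2^4 = 16, so n = 4.

Answer: 4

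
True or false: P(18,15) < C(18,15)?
False
P(18,15) = 1,067,062,284,288,000 and C(18,15) = 816; P(n,r) = r! × C(n,r) so P > C whenever r ≥ 2.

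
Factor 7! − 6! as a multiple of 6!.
7! − 6! = 7·6! − 6! = (7 − 1)·6! = 6 × 6! = 4,320.
Final answer: 6 × 6! = 4,320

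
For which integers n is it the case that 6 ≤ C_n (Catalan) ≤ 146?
4, 5, 6

C_3=5; C_4=14; C_5=42; C_6=132; C_7=429. So valid n = 4, 5, 6.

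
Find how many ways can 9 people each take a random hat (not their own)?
133,496

Explanation: Using D(n) = (n-1)[D(n-1) + D(n-2)]:
D(9) = (9-1) × [D(8) + D(7)]
      = 8 × [14833 + 1854]
      = 8 × 16687
      = 133,496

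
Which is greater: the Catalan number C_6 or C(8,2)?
C_6 = C(12,6)/(6+1) = 924/7 = 132; C(8,2) = 28.
Final answer: C_6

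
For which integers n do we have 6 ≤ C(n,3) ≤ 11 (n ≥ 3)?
C(4,3)=4; C(5,3)=10; C(6,3)=20. So valid n = 5.
Final answer: 5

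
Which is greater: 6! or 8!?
8!

6!=720, 8!=40,320. 8! > 6!.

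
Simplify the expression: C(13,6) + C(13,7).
3,432

Reasoning: By Pascal's identity: C(14,7) = 3,432.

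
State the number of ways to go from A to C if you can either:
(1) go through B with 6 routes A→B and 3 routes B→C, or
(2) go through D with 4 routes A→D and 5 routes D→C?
38

Solution: Route via B: 6×3=18. Route via D: 4×5=20. Total: 38.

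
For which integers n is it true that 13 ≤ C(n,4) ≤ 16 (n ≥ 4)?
6
C(5,4)=5; C(6,4)=15; C(7,4)=35. So valid n = 6.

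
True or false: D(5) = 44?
True

Explanation: Derangements of 5 elements: D(5) = (5-1)·[D(4) + D(3)] = 4·[9 + 2] = 44.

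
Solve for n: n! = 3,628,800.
10

Reasoning: n! is strictly increasing. 8! = 40,320, 9! = 362,880, 10! = 3,628,800 ✓. So n = 10.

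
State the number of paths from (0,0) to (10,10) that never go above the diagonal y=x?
Counted by the Catalan number C_10: C_10 = C(20,10)/(10+1) = 184,756/11 = 16,796.

Answer: 16,796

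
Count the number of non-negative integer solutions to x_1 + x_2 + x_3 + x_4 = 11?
364

Explanation: C(11+4-1, 4-1) = 364.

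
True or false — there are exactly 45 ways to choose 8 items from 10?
C(10,8) = 45.
Final answer: True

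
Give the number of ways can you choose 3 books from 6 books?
C(6,3) = 6! / (3! × (6-3)!)
         = 6! / (3! × 3!)
         = 20

Answer: 20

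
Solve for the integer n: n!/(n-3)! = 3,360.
16

Solution: n!/(n-3)! = n×(n-1)×(n-2), a product of 3 consecutive integers ≈ (n−1)^3. 3,360^(1/3) + 1 ≈ 16.0; check n = 16: 16×15×14 = 3,360 ✓. So n = 16.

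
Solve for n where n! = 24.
4

Reasoning: n! is strictly increasing. 2! = 2, 3! = 6, 4! = 24 ✓. So n = 4.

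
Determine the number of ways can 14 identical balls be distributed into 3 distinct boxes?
120

Reasoning: C(14+3-1, 3-1) = C(16, 2) = 120.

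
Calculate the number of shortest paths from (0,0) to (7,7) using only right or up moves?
3,432

Working:
Choose 7 rights from 14 moves: C(14,7) = 3,432.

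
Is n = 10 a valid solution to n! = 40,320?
No

10! = 10·9! = 10·362,880 = 3,628,800, which does not equal 40,320.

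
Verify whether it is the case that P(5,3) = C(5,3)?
False
P(5,3) = 60 but C(5,3) = 10; they differ by a factor of 3! = 6, so the statement does not hold.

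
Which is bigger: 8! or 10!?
10!

Solution: 8!=40,320, 10!=3,628,800. 10! > 8!.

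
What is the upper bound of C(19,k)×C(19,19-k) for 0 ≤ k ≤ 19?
8,533,694,884

C(19,k)·C(19,19-k) = C(19,k)², maximised at the centre k = 9: C(19,9)² = 8,533,694,884.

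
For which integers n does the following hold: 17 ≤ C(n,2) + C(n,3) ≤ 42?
C(4,2)+C(4,3)=10; C(5,2)+C(5,3)=20; C(6,2)+C(6,3)=35; C(7,2)+C(7,3)=56. So valid n = 5, 6.

Answer: 5, 6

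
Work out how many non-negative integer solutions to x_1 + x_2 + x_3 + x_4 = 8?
165
C(8+4-1, 4-1) = 165.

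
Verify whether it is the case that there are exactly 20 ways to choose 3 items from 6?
True

C(6,3) = 20.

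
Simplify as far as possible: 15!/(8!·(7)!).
6,435

Reasoning: This is C(15,8) = 6,435.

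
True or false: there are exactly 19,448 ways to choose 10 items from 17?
True

C(17,10) = 19,448.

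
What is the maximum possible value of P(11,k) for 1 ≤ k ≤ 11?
P(11,k) increases in k, so maximum at k = 11: 11! = 39,916,800.
Final answer: 39,916,800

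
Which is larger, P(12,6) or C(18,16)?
P(12,6)=665,280, C(18,16)=153.
Final answer: P(12,6)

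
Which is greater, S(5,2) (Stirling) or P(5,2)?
S(5,2) = 2·S(4,2) + S(4,1) = 2·7 + 1 = 15; P(5,2) = 20.
Final answer: P(5,2)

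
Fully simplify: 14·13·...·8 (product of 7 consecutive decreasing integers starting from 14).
17,297,280

Reasoning: This is P(14,7) = 14!/(7)! = 17,297,280.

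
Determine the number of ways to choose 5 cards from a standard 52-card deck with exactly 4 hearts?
27,885
13 hearts and 39 non-hearts: C(13,4) × C(39,1) = 715 × 39 = 27,885.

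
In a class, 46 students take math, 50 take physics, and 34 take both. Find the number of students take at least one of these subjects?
|A∪B| = |A|+|B|-|A∩B| = 46+50-34 = 62.

Answer: 62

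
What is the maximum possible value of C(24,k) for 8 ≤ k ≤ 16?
C(24,k) is maximised at the centre of the row: C(24,12) = 2,704,156.

Answer: 2,704,156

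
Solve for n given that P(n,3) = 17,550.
27

Reasoning: P(n,3) = n(n−1)(n−2) is increasing in n; n(n−1)(n−2) ≈ (n−1)^3 = 17,550 gives n ≈ 27.0. Check: P(25,3) = 13,800, P(26,3) = 15,600, P(27,3) = 17,550 ✓. So n = 27.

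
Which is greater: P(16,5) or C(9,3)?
P(16,5)

Reasoning: P(16,5)=524,160, C(9,3)=84.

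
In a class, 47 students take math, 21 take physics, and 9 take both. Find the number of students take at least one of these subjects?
59

Working:
|A∪B| = |A|+|B|-|A∩B| = 47+21-9 = 59.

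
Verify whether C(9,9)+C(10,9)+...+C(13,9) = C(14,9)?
False

Explanation: Hockey stick identity gives Σ = C(14,10) = 1,001; RHS C(14,9) = 2,002.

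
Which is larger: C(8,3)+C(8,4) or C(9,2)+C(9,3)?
C(8,3)+C(8,4)

Working:
First=126, Second=120.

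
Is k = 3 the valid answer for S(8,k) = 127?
No

Reasoning: S(8,3) = 3·S(7,3) + S(7,2) = 3·301 + 63 = 966, which does not equal 127.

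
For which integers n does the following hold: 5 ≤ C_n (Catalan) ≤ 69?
C_2=2; C_3=5; C_4=14; C_5=42; C_6=132. So valid n = 3, 4, 5.
Final answer: 3, 4, 5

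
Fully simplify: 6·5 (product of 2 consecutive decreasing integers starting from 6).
30

This is P(6,2) = 6!/(4)! = 30.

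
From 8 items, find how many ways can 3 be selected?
56

C(8,3) = 8! / (3! × (8-3)!)
         = 8! / (3! × 5!)
         = 56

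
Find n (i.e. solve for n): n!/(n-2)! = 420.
21

n!/(n-2)! = n×(n-1), a product of 2 consecutive integers ≈ (n−0.5)^2. 420^(1/2) + 0.5 ≈ 21.0; check n = 21: 21×20 = 420 ✓. So n = 21.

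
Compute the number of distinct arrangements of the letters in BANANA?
60

Explanation: Word has 6 letters (B=1, A=3, N=2). Arrangements: 6!/Π(k!) = 60.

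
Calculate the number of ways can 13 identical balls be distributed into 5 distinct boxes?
2,380

C(13+5-1, 5-1) = C(17, 4) = 2,380.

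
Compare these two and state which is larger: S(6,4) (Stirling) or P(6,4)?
P(6,4)

Solution: S(6,4) = 4·S(5,4) + S(5,3) = 4·10 + 25 = 65; P(6,4) = 360.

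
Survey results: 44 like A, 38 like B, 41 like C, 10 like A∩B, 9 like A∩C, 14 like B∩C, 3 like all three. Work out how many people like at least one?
93

Working:
|A∪B∪C| = 44+38+41-10-9-14+3 = 93.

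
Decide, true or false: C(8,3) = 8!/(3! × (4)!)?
The correct denominator is 3!×5!, giving C(8,3) = 56; the stated RHS is 8!/(3!×4!) = 280 ≠ 56, so the statement does not hold.

Answer: False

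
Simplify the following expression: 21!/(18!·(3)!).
1,330

Reasoning: This is C(21,18) = 1,330.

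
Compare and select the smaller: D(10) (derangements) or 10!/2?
D(10)
D(10) = (10-1)·[D(9) + D(8)] = 9·[133,496 + 14,833] = 1,334,961; 10!/2 = 3,628,800/2 = 1,814,400.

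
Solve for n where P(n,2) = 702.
P(n,2) = n(n−1) is increasing in n; n(n−1) ≈ (n−0.5)^2 = 702 gives n ≈ 27.0. Check: P(25,2) = 600, P(26,2) = 650, P(27,2) = 702 ✓. So n = 27.
Final answer: 27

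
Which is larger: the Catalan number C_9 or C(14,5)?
C_9
C_9 = C(18,9)/(9+1) = 48,620/10 = 4,862; C(14,5) = 2,002.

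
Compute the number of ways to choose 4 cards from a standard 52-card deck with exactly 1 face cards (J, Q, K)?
118,560
12 face cards and 40 non-face cards: C(12,1) × C(40,3) = 12 × 9,880 = 118,560.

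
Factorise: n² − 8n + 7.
Seek roots whose sum is 8 and product is 7: (1, 7). So n² − 8n + 7 = (n − 1)(n − 7).
Final answer: (n − 1)(n − 7)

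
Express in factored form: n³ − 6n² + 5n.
n(n − 1)(n − 5)

n³ − 6n² + 5n = n(n² − 6n + 5) = n(n − 1)(n − 5).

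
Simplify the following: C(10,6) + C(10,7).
330
By Pascal's identity: C(11,7) = 330.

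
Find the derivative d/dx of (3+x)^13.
Using the power rule: d/dx (3+x)^13 = 13(3+x)^{12}.
Final answer: 13(3+x)^12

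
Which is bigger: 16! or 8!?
16!

16!=20,922,789,888,000, 8!=40,320. 16! > 8!.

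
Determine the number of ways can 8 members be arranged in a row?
40,320
Arrangements of 8 distinct objects: 8! = 40,320.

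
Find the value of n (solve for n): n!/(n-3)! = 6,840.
20

Solution: n!/(n-3)! = n×(n-1)×(n-2), a product of 3 consecutive integers ≈ (n−1)^3. 6,840^(1/3) + 1 ≈ 20.0; check n = 20: 20×19×18 = 6,840 ✓. So n = 20.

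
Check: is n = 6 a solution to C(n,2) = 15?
Yes

Explanation: C(6,2) = 6·5/2! = 30/2 = 15, which equals 15.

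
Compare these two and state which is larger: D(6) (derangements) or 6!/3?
D(6) = (6-1)·[D(5) + D(4)] = 5·[44 + 9] = 265; 6!/3 = 720/3 = 240.

Answer: D(6)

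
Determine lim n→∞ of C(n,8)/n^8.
1/40320

Explanation: C(n,8) ≈ n^8/8! for large n. Limit = 1/8! = 1/40320.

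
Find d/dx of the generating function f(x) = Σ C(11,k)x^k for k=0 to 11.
Σ k·C(11,k)x^(k-1) for k=1 to 11

Reasoning: Term-by-term differentiation gives Σ k·C(11,k)x^{k-1} for k=1 to 11.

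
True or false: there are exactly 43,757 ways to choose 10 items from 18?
False

Explanation: C(18,10) = 43,758 ≠ 43757.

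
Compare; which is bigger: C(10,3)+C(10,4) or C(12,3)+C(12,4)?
First=330, Second=715.

Answer: C(12,3)+C(12,4)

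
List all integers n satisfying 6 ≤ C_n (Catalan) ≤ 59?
4, 5

C_3=5; C_4=14; C_5=42; C_6=132. So valid n = 4, 5.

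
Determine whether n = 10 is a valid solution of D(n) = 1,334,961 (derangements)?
Yes

Reasoning: D(10) = (10-1)·[D(9) + D(8)] = 9·[133,496 + 14,833] = 1,334,961, which equals 1,334,961.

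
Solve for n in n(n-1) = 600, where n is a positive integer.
25

Working:
n² − n − 600 = 0, so n = (1 ± √(1 + 4·600))/2 = (1 ± √2,401)/2 = (1 ± 49)/2, i.e. n = 25 or n = -24. Taking the positive root, n = 25 (check: 25×24 = 600).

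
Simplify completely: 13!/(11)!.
156

Working:
This equals 13×12 = 156.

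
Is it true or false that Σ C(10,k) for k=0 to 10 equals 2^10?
True
Binomial theorem: Σ C(10,k) = (1+1)^10 = 2^10 = 1,024; RHS 2^10 = 1,024.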